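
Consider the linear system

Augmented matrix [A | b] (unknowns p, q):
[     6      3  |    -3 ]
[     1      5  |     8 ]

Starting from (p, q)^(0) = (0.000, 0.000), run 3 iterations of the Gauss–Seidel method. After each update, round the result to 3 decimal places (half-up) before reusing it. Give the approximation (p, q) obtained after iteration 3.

(-1.435, 1.887)

Iteration 1:
  p = (-3 - (3)·0.000) / (6) = -0.500
  q = (8 - (1)·-0.500) / (5) = 1.700
Iteration 2:
  p = (-3 - (3)·1.700) / (6) = -1.350
  q = (8 - (1)·-1.350) / (5) = 1.870
Iteration 3:
  p = (-3 - (3)·1.870) / (6) = -1.435
  q = (8 - (1)·-1.435) / (5) = 1.887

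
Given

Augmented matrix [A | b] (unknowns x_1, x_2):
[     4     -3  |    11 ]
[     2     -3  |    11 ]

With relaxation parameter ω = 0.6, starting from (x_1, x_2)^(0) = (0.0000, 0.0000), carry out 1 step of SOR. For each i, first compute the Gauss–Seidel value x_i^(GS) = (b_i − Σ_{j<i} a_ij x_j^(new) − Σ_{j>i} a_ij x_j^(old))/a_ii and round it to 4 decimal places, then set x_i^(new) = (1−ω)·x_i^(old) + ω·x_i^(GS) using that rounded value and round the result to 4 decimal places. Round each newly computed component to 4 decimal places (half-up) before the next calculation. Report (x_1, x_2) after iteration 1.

Iteration 1:
  x_1: GS value = (11 - (-3)·0.0000) / (4) = 2.7500;  x_1 ← (1−ω)·0.0000 + ω·2.7500 = 1.6500
  x_2: GS value = (11 - (2)·1.6500) / (-3) = -2.5667;  x_2 ← (1−ω)·0.0000 + ω·-2.5667 = -1.5400

(1.6500, -1.5400)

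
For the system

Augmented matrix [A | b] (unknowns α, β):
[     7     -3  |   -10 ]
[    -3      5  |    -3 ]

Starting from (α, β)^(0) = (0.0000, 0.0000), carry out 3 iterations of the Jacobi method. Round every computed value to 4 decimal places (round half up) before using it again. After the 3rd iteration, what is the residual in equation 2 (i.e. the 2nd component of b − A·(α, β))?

Iteration 1:
  α = (-10 - (-3)·0.0000) / (7) = -1.4286
  β = (-3 - (-3)·0.0000) / (5) = -0.6000
Iteration 2:
  α = (-10 - (-3)·-0.6000) / (7) = -1.6857
  β = (-3 - (-3)·-1.4286) / (5) = -1.4572
Iteration 3:
  α = (-10 - (-3)·-1.4572) / (7) = -2.0531
  β = (-3 - (-3)·-1.6857) / (5) = -1.6114
Residual b − A·x = (-0.4625, -1.1023)

-1.1023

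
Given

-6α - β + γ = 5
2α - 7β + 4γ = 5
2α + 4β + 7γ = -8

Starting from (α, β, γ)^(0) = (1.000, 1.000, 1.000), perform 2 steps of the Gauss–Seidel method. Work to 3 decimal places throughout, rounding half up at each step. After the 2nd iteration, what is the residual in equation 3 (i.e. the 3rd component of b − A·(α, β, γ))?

0.002

Iteration 1:
  α = (5 - (-1)·1.000 - (1)·1.000) / (-6) = -0.833
  β = (5 - (2)·-0.833 - (4)·1.000) / (-7) = -0.381
  γ = (-8 - (2)·-0.833 - (4)·-0.381) / (7) = -0.687
Iteration 2:
  α = (5 - (-1)·-0.381 - (1)·-0.687) / (-6) = -0.884
  β = (5 - (2)·-0.884 - (4)·-0.687) / (-7) = -1.359
  γ = (-8 - (2)·-0.884 - (4)·-1.359) / (7) = -0.114
Residual b − A·x = (-1.549, -2.289, 0.002)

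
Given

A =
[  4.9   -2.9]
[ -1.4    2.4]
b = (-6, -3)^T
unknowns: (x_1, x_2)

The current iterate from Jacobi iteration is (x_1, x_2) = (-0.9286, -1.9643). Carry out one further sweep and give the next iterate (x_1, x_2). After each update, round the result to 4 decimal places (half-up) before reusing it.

One sweep:
  x_1 = (-6 - (-2.9)·-1.9643) / (4.9) = -2.3870
  x_2 = (-3 - (-1.4)·-0.9286) / (2.4) = -1.7917

(-2.3870, -1.7917)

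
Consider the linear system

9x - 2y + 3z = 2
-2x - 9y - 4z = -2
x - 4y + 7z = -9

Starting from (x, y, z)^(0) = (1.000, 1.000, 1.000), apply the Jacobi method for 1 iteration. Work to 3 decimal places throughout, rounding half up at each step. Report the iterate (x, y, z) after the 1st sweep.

Iteration 1:
  x = (2 - (-2)·1.000 - (3)·1.000) / (9) = 0.111
  y = (-2 - (-2)·1.000 - (-4)·1.000) / (-9) = -0.444
  z = (-9 - (1)·1.000 - (-4)·1.000) / (7) = -0.857

(0.111, -0.444, -0.857)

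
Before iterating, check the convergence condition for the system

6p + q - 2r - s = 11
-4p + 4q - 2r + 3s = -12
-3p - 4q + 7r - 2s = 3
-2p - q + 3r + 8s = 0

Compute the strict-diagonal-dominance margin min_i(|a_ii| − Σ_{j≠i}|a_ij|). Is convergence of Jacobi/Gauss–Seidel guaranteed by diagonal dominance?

-5

row 1: |6| − (1+2+1) = 2
row 2: |4| − (4+2+3) = -5
row 3: |7| − (3+4+2) = -2
row 4: |8| − (2+1+3) = 2
minimum over rows = -5 → not strictly diagonally dominant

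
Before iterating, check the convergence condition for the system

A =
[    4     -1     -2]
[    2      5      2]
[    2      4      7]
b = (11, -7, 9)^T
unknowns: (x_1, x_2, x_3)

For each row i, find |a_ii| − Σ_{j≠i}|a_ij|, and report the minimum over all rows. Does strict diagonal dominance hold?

row 1: |4| − (1+2) = 1
row 2: |5| − (2+2) = 1
row 3: |7| − (2+4) = 1
minimum over rows = 1 → strictly diagonally dominant (convergence guaranteed)

1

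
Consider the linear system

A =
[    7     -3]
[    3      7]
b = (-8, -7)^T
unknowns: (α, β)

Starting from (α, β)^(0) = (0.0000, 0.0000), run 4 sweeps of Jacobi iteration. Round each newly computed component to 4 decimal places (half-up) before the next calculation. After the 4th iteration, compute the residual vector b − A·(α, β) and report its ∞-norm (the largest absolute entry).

0.2699

Iteration 1:
  α = (-8 - (-3)·0.0000) / (7) = -1.1429
  β = (-7 - (3)·0.0000) / (7) = -1.0000
Iteration 2:
  α = (-8 - (-3)·-1.0000) / (7) = -1.5714
  β = (-7 - (3)·-1.1429) / (7) = -0.5102
Iteration 3:
  α = (-8 - (-3)·-0.5102) / (7) = -1.3615
  β = (-7 - (3)·-1.5714) / (7) = -0.3265
Iteration 4:
  α = (-8 - (-3)·-0.3265) / (7) = -1.2828
  β = (-7 - (3)·-1.3615) / (7) = -0.4165
Residual b − A·x = (-0.2699, -0.2361); ∞-norm = 0.2699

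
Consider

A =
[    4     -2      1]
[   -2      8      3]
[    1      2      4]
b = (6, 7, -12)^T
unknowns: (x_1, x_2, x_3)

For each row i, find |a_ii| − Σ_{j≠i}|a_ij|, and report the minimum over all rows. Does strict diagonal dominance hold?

1

row 1: |4| − (2+1) = 1
row 2: |8| − (2+3) = 3
row 3: |4| − (1+2) = 1
minimum over rows = 1 → strictly diagonally dominant (convergence guaranteed)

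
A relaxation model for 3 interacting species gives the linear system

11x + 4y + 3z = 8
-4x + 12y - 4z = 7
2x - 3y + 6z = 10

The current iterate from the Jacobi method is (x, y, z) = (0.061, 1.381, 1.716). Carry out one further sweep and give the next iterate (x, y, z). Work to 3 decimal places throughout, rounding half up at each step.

One sweep:
  x = (8 - (4)·1.381 - (3)·1.716) / (11) = -0.243
  y = (7 - (-4)·0.061 - (-4)·1.716) / (12) = 1.176
  z = (10 - (2)·0.061 - (-3)·1.381) / (6) = 2.337

(-0.243, 1.176, 2.337)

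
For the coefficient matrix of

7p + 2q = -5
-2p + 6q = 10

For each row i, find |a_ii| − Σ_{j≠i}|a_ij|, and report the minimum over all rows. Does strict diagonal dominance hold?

4

row 1: |7| − (2) = 5
row 2: |6| − (2) = 4
minimum over rows = 4 → strictly diagonally dominant (convergence guaranteed)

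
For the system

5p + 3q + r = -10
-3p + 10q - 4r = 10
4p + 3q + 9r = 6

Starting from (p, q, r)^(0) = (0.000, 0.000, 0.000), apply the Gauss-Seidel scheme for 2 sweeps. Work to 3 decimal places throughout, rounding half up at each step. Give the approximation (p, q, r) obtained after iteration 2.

(-2.524, 0.812, 1.518)

Iteration 1:
  p = (-10 - (3)·0.000 - (1)·0.000) / (5) = -2.000
  q = (10 - (-3)·-2.000 - (-4)·0.000) / (10) = 0.400
  r = (6 - (4)·-2.000 - (3)·0.400) / (9) = 1.422
Iteration 2:
  p = (-10 - (3)·0.400 - (1)·1.422) / (5) = -2.524
  q = (10 - (-3)·-2.524 - (-4)·1.422) / (10) = 0.812
  r = (6 - (4)·-2.524 - (3)·0.812) / (9) = 1.518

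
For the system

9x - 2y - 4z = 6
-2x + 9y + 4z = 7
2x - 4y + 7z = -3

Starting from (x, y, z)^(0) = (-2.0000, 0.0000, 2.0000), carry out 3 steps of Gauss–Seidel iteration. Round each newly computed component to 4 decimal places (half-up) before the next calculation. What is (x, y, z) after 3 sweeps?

(0.9947, 0.9359, -0.1780)

Iteration 1:
  x = (6 - (-2)·0.0000 - (-4)·2.0000) / (9) = 1.5556
  y = (7 - (-2)·1.5556 - (4)·2.0000) / (9) = 0.2346
  z = (-3 - (2)·1.5556 - (-4)·0.2346) / (7) = -0.7390
Iteration 2:
  x = (6 - (-2)·0.2346 - (-4)·-0.7390) / (9) = 0.3904
  y = (7 - (-2)·0.3904 - (4)·-0.7390) / (9) = 1.1930
  z = (-3 - (2)·0.3904 - (-4)·1.1930) / (7) = 0.1416
Iteration 3:
  x = (6 - (-2)·1.1930 - (-4)·0.1416) / (9) = 0.9947
  y = (7 - (-2)·0.9947 - (4)·0.1416) / (9) = 0.9359
  z = (-3 - (2)·0.9947 - (-4)·0.9359) / (7) = -0.1780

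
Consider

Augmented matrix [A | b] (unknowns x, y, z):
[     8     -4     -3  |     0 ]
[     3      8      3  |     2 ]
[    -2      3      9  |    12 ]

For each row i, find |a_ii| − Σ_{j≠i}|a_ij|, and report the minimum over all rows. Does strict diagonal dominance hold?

row 1: |8| − (4+3) = 1
row 2: |8| − (3+3) = 2
row 3: |9| − (2+3) = 4
minimum over rows = 1 → strictly diagonally dominant (convergence guaranteed)

1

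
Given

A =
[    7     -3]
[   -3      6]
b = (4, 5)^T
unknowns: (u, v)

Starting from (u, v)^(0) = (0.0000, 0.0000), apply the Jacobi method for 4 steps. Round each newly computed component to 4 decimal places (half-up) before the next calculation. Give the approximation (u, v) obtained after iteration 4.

(1.1275, 1.3588)

Iteration 1:
  u = (4 - (-3)·0.0000) / (7) = 0.5714
  v = (5 - (-3)·0.0000) / (6) = 0.8333
Iteration 2:
  u = (4 - (-3)·0.8333) / (7) = 0.9286
  v = (5 - (-3)·0.5714) / (6) = 1.1190
Iteration 3:
  u = (4 - (-3)·1.1190) / (7) = 1.0510
  v = (5 - (-3)·0.9286) / (6) = 1.2976
Iteration 4:
  u = (4 - (-3)·1.2976) / (7) = 1.1275
  v = (5 - (-3)·1.0510) / (6) = 1.3588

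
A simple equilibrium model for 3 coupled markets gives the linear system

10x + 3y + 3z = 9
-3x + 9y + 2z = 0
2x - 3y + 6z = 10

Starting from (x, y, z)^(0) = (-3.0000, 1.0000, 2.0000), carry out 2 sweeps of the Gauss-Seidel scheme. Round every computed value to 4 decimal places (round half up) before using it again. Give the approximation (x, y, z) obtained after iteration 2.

Iteration 1:
  x = (9 - (3)·1.0000 - (3)·2.0000) / (10) = 0.0000
  y = (0 - (-3)·0.0000 - (2)·2.0000) / (9) = -0.4444
  z = (10 - (2)·0.0000 - (-3)·-0.4444) / (6) = 1.4445
Iteration 2:
  x = (9 - (3)·-0.4444 - (3)·1.4445) / (10) = 0.6000
  y = (0 - (-3)·0.6000 - (2)·1.4445) / (9) = -0.1210
  z = (10 - (2)·0.6000 - (-3)·-0.1210) / (6) = 1.4062

(0.6000, -0.1210, 1.4062)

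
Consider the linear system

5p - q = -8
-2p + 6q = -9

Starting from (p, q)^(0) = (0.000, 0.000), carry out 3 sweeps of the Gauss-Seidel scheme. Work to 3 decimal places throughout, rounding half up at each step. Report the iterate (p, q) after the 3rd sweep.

Iteration 1:
  p = (-8 - (-1)·0.000) / (5) = -1.600
  q = (-9 - (-2)·-1.600) / (6) = -2.033
Iteration 2:
  p = (-8 - (-1)·-2.033) / (5) = -2.007
  q = (-9 - (-2)·-2.007) / (6) = -2.169
Iteration 3:
  p = (-8 - (-1)·-2.169) / (5) = -2.034
  q = (-9 - (-2)·-2.034) / (6) = -2.178

(-2.034, -2.178)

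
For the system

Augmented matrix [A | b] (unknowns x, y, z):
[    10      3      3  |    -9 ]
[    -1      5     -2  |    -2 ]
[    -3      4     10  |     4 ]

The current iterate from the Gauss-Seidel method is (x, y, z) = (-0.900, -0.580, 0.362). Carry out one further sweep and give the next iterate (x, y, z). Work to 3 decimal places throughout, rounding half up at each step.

One sweep:
  x = (-9 - (3)·-0.580 - (3)·0.362) / (10) = -0.835
  y = (-2 - (-1)·-0.835 - (-2)·0.362) / (5) = -0.422
  z = (4 - (-3)·-0.835 - (4)·-0.422) / (10) = 0.318

(-0.835, -0.422, 0.318)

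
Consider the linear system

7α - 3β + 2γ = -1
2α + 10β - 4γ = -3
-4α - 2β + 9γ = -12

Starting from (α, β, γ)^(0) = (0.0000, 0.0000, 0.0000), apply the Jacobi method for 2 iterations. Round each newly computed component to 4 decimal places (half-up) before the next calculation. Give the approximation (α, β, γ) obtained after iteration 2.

(0.1095, -0.8047, -1.4635)

Iteration 1:
  α = (-1 - (-3)·0.0000 - (2)·0.0000) / (7) = -0.1429
  β = (-3 - (2)·0.0000 - (-4)·0.0000) / (10) = -0.3000
  γ = (-12 - (-4)·0.0000 - (-2)·0.0000) / (9) = -1.3333
Iteration 2:
  α = (-1 - (-3)·-0.3000 - (2)·-1.3333) / (7) = 0.1095
  β = (-3 - (2)·-0.1429 - (-4)·-1.3333) / (10) = -0.8047
  γ = (-12 - (-4)·-0.1429 - (-2)·-0.3000) / (9) = -1.4635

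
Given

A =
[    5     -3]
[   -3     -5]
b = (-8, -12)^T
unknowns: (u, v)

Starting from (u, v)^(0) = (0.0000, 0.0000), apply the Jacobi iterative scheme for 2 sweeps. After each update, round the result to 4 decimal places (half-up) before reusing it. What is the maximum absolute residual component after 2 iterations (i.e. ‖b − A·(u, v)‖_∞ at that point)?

4.3200

Iteration 1:
  u = (-8 - (-3)·0.0000) / (5) = -1.6000
  v = (-12 - (-3)·0.0000) / (-5) = 2.4000
Iteration 2:
  u = (-8 - (-3)·2.4000) / (5) = -0.1600
  v = (-12 - (-3)·-1.6000) / (-5) = 3.3600
Residual b − A·x = (2.8800, 4.3200); ∞-norm = 4.3200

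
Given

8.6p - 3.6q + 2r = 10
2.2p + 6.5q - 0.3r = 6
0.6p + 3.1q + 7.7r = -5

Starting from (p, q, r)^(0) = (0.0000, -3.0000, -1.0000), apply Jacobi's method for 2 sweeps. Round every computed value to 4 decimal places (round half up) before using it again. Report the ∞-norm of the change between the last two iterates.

1.5717

Iteration 1:
  p = (10 - (-3.6)·-3.0000 - (2)·-1.0000) / (8.6) = 0.1395
  q = (6 - (2.2)·0.0000 - (-0.3)·-1.0000) / (6.5) = 0.8769
  r = (-5 - (0.6)·0.0000 - (3.1)·-3.0000) / (7.7) = 0.5584
Iteration 2:
  p = (10 - (-3.6)·0.8769 - (2)·0.5584) / (8.6) = 1.4000
  q = (6 - (2.2)·0.1395 - (-0.3)·0.5584) / (6.5) = 0.9016
  r = (-5 - (0.6)·0.1395 - (3.1)·0.8769) / (7.7) = -1.0133
Change: (1.2605, 0.0247, -1.5717) → max |·| = 1.5717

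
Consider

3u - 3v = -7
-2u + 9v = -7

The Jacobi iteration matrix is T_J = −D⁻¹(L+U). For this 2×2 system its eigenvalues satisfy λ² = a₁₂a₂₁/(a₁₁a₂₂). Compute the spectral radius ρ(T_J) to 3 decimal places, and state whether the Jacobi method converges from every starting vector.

0.471

a₁₂a₂₁/(a₁₁a₂₂) = (-3)·(-2) / ((3)·(9)) = 0.222222
ρ = √|0.222222| = √0.222222 = 0.471
ρ < 1, so Jacobi converges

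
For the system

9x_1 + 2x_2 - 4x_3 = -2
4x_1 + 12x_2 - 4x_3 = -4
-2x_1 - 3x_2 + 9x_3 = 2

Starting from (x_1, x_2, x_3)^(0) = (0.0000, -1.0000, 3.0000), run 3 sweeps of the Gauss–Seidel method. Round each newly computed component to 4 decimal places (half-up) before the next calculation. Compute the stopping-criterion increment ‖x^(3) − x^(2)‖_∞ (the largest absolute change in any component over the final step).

Iteration 1:
  x_1 = (-2 - (2)·-1.0000 - (-4)·3.0000) / (9) = 1.3333
  x_2 = (-4 - (4)·1.3333 - (-4)·3.0000) / (12) = 0.2222
  x_3 = (2 - (-2)·1.3333 - (-3)·0.2222) / (9) = 0.5926
Iteration 2:
  x_1 = (-2 - (2)·0.2222 - (-4)·0.5926) / (9) = -0.0082
  x_2 = (-4 - (4)·-0.0082 - (-4)·0.5926) / (12) = -0.1331
  x_3 = (2 - (-2)·-0.0082 - (-3)·-0.1331) / (9) = 0.1760
Iteration 3:
  x_1 = (-2 - (2)·-0.1331 - (-4)·0.1760) / (9) = -0.1144
  x_2 = (-4 - (4)·-0.1144 - (-4)·0.1760) / (12) = -0.2365
  x_3 = (2 - (-2)·-0.1144 - (-3)·-0.2365) / (9) = 0.1180
Change: (-0.1062, -0.1034, -0.0580) → max |·| = 0.1062

0.1062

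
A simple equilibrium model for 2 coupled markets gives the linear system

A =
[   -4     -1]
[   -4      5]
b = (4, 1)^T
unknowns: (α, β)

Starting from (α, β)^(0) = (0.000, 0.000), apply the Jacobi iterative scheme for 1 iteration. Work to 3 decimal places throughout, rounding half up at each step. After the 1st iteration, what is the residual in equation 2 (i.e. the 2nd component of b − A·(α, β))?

Iteration 1:
  α = (4 - (-1)·0.000) / (-4) = -1.000
  β = (1 - (-4)·0.000) / (5) = 0.200
Residual b − A·x = (0.200, -4.000)

-4.000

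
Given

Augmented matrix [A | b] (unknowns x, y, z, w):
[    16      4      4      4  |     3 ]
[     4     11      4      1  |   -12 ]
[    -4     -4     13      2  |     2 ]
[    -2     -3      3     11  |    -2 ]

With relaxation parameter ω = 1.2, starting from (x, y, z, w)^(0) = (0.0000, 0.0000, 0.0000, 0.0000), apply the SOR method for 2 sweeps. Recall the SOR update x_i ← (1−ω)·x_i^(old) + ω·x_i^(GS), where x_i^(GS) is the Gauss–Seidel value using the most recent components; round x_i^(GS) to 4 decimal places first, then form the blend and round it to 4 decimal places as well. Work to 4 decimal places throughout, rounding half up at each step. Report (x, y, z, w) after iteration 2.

Iteration 1:
  x: GS value = (3 - (4)·0.0000 - (4)·0.0000 - (4)·0.0000) / (16) = 0.1875;  x ← (1−ω)·0.0000 + ω·0.1875 = 0.2250
  y: GS value = (-12 - (4)·0.2250 - (4)·0.0000 - (1)·0.0000) / (11) = -1.1727;  y ← (1−ω)·0.0000 + ω·-1.1727 = -1.4072
  z: GS value = (2 - (-4)·0.2250 - (-4)·-1.4072 - (2)·0.0000) / (13) = -0.2099;  z ← (1−ω)·0.0000 + ω·-0.2099 = -0.2519
  w: GS value = (-2 - (-2)·0.2250 - (-3)·-1.4072 - (3)·-0.2519) / (11) = -0.4560;  w ← (1−ω)·0.0000 + ω·-0.4560 = -0.5472
Iteration 2:
  x: GS value = (3 - (4)·-1.4072 - (4)·-0.2519 - (4)·-0.5472) / (16) = 0.7391;  x ← (1−ω)·0.2250 + ω·0.7391 = 0.8419
  y: GS value = (-12 - (4)·0.8419 - (4)·-0.2519 - (1)·-0.5472) / (11) = -1.2557;  y ← (1−ω)·-1.4072 + ω·-1.2557 = -1.2254
  z: GS value = (2 - (-4)·0.8419 - (-4)·-1.2254 - (2)·-0.5472) / (13) = 0.1200;  z ← (1−ω)·-0.2519 + ω·0.1200 = 0.1944
  w: GS value = (-2 - (-2)·0.8419 - (-3)·-1.2254 - (3)·0.1944) / (11) = -0.4160;  w ← (1−ω)·-0.5472 + ω·-0.4160 = -0.3898

(0.8419, -1.2254, 0.1944, -0.3898)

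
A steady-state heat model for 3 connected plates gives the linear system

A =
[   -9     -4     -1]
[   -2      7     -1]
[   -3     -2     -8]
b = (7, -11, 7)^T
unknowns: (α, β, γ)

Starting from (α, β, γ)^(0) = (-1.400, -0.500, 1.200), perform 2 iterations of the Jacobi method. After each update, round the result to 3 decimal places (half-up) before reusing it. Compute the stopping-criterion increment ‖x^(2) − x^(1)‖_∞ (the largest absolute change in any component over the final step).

Iteration 1:
  α = (7 - (-4)·-0.500 - (-1)·1.200) / (-9) = -0.689
  β = (-11 - (-2)·-1.400 - (-1)·1.200) / (7) = -1.800
  γ = (7 - (-3)·-1.400 - (-2)·-0.500) / (-8) = -0.225
Iteration 2:
  α = (7 - (-4)·-1.800 - (-1)·-0.225) / (-9) = 0.047
  β = (-11 - (-2)·-0.689 - (-1)·-0.225) / (7) = -1.800
  γ = (7 - (-3)·-0.689 - (-2)·-1.800) / (-8) = -0.167
Change: (0.736, 0.000, 0.058) → max |·| = 0.736

0.736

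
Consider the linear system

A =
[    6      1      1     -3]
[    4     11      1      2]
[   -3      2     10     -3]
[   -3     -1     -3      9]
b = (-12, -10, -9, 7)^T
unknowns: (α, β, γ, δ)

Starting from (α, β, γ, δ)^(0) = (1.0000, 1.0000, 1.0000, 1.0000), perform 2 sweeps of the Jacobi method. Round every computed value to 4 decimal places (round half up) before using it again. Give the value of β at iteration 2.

Iteration 1:
  α = (-12 - (1)·1.0000 - (1)·1.0000 - (-3)·1.0000) / (6) = -1.8333
  β = (-10 - (4)·1.0000 - (1)·1.0000 - (2)·1.0000) / (11) = -1.5455
  γ = (-9 - (-3)·1.0000 - (2)·1.0000 - (-3)·1.0000) / (10) = -0.5000
  δ = (7 - (-3)·1.0000 - (-1)·1.0000 - (-3)·1.0000) / (9) = 1.5556
Iteration 2:
  α = (-12 - (1)·-1.5455 - (1)·-0.5000 - (-3)·1.5556) / (6) = -0.8813
  β = (-10 - (4)·-1.8333 - (1)·-0.5000 - (2)·1.5556) / (11) = -0.4798
  γ = (-9 - (-3)·-1.8333 - (2)·-1.5455 - (-3)·1.5556) / (10) = -0.6742
  δ = (7 - (-3)·-1.8333 - (-1)·-1.5455 - (-3)·-0.5000) / (9) = -0.1717

-0.4798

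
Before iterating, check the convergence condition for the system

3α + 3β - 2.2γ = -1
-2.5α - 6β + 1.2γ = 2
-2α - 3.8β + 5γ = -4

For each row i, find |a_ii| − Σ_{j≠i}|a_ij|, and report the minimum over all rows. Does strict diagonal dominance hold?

-2.2

row 1: |3| − (3+2.2) = -2.2
row 2: |-6| − (2.5+1.2) = 2.3
row 3: |5| − (2+3.8) = -0.8
minimum over rows = -2.2 → not strictly diagonally dominant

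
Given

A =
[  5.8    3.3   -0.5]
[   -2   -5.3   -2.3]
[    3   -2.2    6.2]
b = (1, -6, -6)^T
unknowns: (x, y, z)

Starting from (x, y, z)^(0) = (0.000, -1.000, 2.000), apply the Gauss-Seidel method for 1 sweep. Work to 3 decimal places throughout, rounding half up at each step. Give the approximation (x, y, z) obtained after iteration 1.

Iteration 1:
  x = (1 - (3.3)·-1.000 - (-0.5)·2.000) / (5.8) = 0.914
  y = (-6 - (-2)·0.914 - (-2.3)·2.000) / (-5.3) = -0.081
  z = (-6 - (3)·0.914 - (-2.2)·-0.081) / (6.2) = -1.439

(0.914, -0.081, -1.439)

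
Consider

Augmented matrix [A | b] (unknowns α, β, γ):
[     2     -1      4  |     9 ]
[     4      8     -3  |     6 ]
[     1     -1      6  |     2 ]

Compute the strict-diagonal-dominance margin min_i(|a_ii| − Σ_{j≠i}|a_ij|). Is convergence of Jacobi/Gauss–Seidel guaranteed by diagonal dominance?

-3

row 1: |2| − (1+4) = -3
row 2: |8| − (4+3) = 1
row 3: |6| − (1+1) = 4
minimum over rows = -3 → not strictly diagonally dominant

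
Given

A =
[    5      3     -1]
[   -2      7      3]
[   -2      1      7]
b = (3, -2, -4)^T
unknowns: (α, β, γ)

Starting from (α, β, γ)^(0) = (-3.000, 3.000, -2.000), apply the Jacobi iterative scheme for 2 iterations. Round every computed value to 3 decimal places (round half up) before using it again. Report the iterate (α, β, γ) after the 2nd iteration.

(0.400, 0.053, -0.988)

Iteration 1:
  α = (3 - (3)·3.000 - (-1)·-2.000) / (5) = -1.600
  β = (-2 - (-2)·-3.000 - (3)·-2.000) / (7) = -0.286
  γ = (-4 - (-2)·-3.000 - (1)·3.000) / (7) = -1.857
Iteration 2:
  α = (3 - (3)·-0.286 - (-1)·-1.857) / (5) = 0.400
  β = (-2 - (-2)·-1.600 - (3)·-1.857) / (7) = 0.053
  γ = (-4 - (-2)·-1.600 - (1)·-0.286) / (7) = -0.988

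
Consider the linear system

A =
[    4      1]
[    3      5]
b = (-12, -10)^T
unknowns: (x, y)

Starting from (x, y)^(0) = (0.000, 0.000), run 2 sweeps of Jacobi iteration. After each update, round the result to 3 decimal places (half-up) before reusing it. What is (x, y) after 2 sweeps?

Iteration 1:
  x = (-12 - (1)·0.000) / (4) = -3.000
  y = (-10 - (3)·0.000) / (5) = -2.000
Iteration 2:
  x = (-12 - (1)·-2.000) / (4) = -2.500
  y = (-10 - (3)·-3.000) / (5) = -0.200

(-2.500, -0.200)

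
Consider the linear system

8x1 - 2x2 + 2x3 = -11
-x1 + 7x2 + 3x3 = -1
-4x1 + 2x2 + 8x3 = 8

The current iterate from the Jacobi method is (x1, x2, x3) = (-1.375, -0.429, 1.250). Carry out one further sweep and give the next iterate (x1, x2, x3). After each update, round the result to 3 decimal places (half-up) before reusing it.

(-1.795, -0.875, 0.420)

One sweep:
  x1 = (-11 - (-2)·-0.429 - (2)·1.250) / (8) = -1.795
  x2 = (-1 - (-1)·-1.375 - (3)·1.250) / (7) = -0.875
  x3 = (8 - (-4)·-1.375 - (2)·-0.429) / (8) = 0.420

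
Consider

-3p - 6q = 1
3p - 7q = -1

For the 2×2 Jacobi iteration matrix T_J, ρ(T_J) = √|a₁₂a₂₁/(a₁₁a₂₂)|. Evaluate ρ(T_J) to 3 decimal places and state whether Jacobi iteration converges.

a₁₂a₂₁/(a₁₁a₂₂) = (-6)·(3) / ((-3)·(-7)) = -0.857143
ρ = √|-0.857143| = √0.857143 = 0.926
ρ < 1, so Jacobi converges

0.926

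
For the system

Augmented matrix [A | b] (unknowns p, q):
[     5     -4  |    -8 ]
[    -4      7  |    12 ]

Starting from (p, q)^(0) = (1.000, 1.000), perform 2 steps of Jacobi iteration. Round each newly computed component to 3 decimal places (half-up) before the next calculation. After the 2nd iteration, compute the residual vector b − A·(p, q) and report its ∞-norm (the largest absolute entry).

Iteration 1:
  p = (-8 - (-4)·1.000) / (5) = -0.800
  q = (12 - (-4)·1.000) / (7) = 2.286
Iteration 2:
  p = (-8 - (-4)·2.286) / (5) = 0.229
  q = (12 - (-4)·-0.800) / (7) = 1.257
Residual b − A·x = (-4.117, 4.117); ∞-norm = 4.117

4.117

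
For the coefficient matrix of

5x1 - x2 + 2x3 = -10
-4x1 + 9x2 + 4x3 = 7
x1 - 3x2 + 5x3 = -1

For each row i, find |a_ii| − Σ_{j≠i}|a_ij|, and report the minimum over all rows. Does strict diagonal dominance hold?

row 1: |5| − (1+2) = 2
row 2: |9| − (4+4) = 1
row 3: |5| − (1+3) = 1
minimum over rows = 1 → strictly diagonally dominant (convergence guaranteed)

1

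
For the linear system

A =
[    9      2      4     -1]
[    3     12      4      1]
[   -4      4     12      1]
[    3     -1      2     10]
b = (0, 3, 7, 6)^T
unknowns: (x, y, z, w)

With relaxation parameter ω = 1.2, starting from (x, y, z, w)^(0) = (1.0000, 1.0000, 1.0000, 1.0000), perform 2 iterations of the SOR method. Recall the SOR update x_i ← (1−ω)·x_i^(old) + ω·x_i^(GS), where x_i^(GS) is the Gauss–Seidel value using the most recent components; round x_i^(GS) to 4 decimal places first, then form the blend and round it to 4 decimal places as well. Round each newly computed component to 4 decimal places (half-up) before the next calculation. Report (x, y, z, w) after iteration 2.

Iteration 1:
  x: GS value = (0 - (2)·1.0000 - (4)·1.0000 - (-1)·1.0000) / (9) = -0.5556;  x ← (1−ω)·1.0000 + ω·-0.5556 = -0.8667
  y: GS value = (3 - (3)·-0.8667 - (4)·1.0000 - (1)·1.0000) / (12) = 0.0500;  y ← (1−ω)·1.0000 + ω·0.0500 = -0.1400
  z: GS value = (7 - (-4)·-0.8667 - (4)·-0.1400 - (1)·1.0000) / (12) = 0.2578;  z ← (1−ω)·1.0000 + ω·0.2578 = 0.1094
  w: GS value = (6 - (3)·-0.8667 - (-1)·-0.1400 - (2)·0.1094) / (10) = 0.8241;  w ← (1−ω)·1.0000 + ω·0.8241 = 0.7889
Iteration 2:
  x: GS value = (0 - (2)·-0.1400 - (4)·0.1094 - (-1)·0.7889) / (9) = 0.0701;  x ← (1−ω)·-0.8667 + ω·0.0701 = 0.2575
  y: GS value = (3 - (3)·0.2575 - (4)·0.1094 - (1)·0.7889) / (12) = 0.0834;  y ← (1−ω)·-0.1400 + ω·0.0834 = 0.1281
  z: GS value = (7 - (-4)·0.2575 - (4)·0.1281 - (1)·0.7889) / (12) = 0.5607;  z ← (1−ω)·0.1094 + ω·0.5607 = 0.6510
  w: GS value = (6 - (3)·0.2575 - (-1)·0.1281 - (2)·0.6510) / (10) = 0.4054;  w ← (1−ω)·0.7889 + ω·0.4054 = 0.3287

(0.2575, 0.1281, 0.6510, 0.3287)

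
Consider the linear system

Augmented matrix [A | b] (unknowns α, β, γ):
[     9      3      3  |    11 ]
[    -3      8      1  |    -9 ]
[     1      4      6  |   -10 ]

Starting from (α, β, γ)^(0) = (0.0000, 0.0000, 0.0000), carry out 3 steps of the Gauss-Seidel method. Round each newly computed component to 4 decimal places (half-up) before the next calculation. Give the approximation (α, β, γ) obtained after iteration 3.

(1.9096, -0.1795, -1.8653)

Iteration 1:
  α = (11 - (3)·0.0000 - (3)·0.0000) / (9) = 1.2222
  β = (-9 - (-3)·1.2222 - (1)·0.0000) / (8) = -0.6667
  γ = (-10 - (1)·1.2222 - (4)·-0.6667) / (6) = -1.4259
Iteration 2:
  α = (11 - (3)·-0.6667 - (3)·-1.4259) / (9) = 1.9198
  β = (-9 - (-3)·1.9198 - (1)·-1.4259) / (8) = -0.2268
  γ = (-10 - (1)·1.9198 - (4)·-0.2268) / (6) = -1.8354
Iteration 3:
  α = (11 - (3)·-0.2268 - (3)·-1.8354) / (9) = 1.9096
  β = (-9 - (-3)·1.9096 - (1)·-1.8354) / (8) = -0.1795
  γ = (-10 - (1)·1.9096 - (4)·-0.1795) / (6) = -1.8653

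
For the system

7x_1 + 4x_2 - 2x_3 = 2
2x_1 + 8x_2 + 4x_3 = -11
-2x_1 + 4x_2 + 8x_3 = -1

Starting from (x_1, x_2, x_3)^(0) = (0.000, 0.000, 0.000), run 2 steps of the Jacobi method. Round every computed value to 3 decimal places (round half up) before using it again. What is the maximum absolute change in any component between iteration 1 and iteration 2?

0.759

Iteration 1:
  x_1 = (2 - (4)·0.000 - (-2)·0.000) / (7) = 0.286
  x_2 = (-11 - (2)·0.000 - (4)·0.000) / (8) = -1.375
  x_3 = (-1 - (-2)·0.000 - (4)·0.000) / (8) = -0.125
Iteration 2:
  x_1 = (2 - (4)·-1.375 - (-2)·-0.125) / (7) = 1.036
  x_2 = (-11 - (2)·0.286 - (4)·-0.125) / (8) = -1.384
  x_3 = (-1 - (-2)·0.286 - (4)·-1.375) / (8) = 0.634
Change: (0.750, -0.009, 0.759) → max |·| = 0.759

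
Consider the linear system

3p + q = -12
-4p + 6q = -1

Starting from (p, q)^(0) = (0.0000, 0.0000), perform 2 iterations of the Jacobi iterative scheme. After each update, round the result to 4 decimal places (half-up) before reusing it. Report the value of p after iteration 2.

Iteration 1:
  p = (-12 - (1)·0.0000) / (3) = -4.0000
  q = (-1 - (-4)·0.0000) / (6) = -0.1667
Iteration 2:
  p = (-12 - (1)·-0.1667) / (3) = -3.9444
  q = (-1 - (-4)·-4.0000) / (6) = -2.8333

-3.9444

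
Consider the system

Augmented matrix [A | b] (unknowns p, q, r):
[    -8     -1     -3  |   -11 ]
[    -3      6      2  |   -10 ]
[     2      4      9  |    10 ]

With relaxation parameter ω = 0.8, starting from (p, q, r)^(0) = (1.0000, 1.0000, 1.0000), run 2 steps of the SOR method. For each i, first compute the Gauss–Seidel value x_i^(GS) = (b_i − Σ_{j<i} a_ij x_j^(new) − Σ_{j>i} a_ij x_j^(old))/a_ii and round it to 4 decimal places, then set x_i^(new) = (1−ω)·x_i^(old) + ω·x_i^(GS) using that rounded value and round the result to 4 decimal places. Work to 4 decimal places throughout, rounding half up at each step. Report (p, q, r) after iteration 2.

(0.9944, -1.4898, 1.5016)

Iteration 1:
  p: GS value = (-11 - (-1)·1.0000 - (-3)·1.0000) / (-8) = 0.8750;  p ← (1−ω)·1.0000 + ω·0.8750 = 0.9000
  q: GS value = (-10 - (-3)·0.9000 - (2)·1.0000) / (6) = -1.5500;  q ← (1−ω)·1.0000 + ω·-1.5500 = -1.0400
  r: GS value = (10 - (2)·0.9000 - (4)·-1.0400) / (9) = 1.3733;  r ← (1−ω)·1.0000 + ω·1.3733 = 1.2986
Iteration 2:
  p: GS value = (-11 - (-1)·-1.0400 - (-3)·1.2986) / (-8) = 1.0180;  p ← (1−ω)·0.9000 + ω·1.0180 = 0.9944
  q: GS value = (-10 - (-3)·0.9944 - (2)·1.2986) / (6) = -1.6023;  q ← (1−ω)·-1.0400 + ω·-1.6023 = -1.4898
  r: GS value = (10 - (2)·0.9944 - (4)·-1.4898) / (9) = 1.5523;  r ← (1−ω)·1.2986 + ω·1.5523 = 1.5016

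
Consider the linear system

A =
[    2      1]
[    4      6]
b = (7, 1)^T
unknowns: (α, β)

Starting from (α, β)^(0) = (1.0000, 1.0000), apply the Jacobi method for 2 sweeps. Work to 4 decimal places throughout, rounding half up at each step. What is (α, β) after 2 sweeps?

(3.7500, -1.8333)

Iteration 1:
  α = (7 - (1)·1.0000) / (2) = 3.0000
  β = (1 - (4)·1.0000) / (6) = -0.5000
Iteration 2:
  α = (7 - (1)·-0.5000) / (2) = 3.7500
  β = (1 - (4)·3.0000) / (6) = -1.8333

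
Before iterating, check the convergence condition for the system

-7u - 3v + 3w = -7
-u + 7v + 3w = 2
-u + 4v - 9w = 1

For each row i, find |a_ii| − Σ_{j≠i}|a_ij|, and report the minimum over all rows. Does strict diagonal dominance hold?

row 1: |-7| − (3+3) = 1
row 2: |7| − (1+3) = 3
row 3: |-9| − (1+4) = 4
minimum over rows = 1 → strictly diagonally dominant (convergence guaranteed)

1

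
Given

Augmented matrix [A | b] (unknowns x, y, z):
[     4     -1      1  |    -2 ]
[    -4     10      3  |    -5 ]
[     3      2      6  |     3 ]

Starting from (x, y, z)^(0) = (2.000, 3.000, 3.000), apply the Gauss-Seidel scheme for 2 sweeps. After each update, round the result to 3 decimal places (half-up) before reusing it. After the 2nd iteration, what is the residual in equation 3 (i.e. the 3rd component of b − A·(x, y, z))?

Iteration 1:
  x = (-2 - (-1)·3.000 - (1)·3.000) / (4) = -0.500
  y = (-5 - (-4)·-0.500 - (3)·3.000) / (10) = -1.600
  z = (3 - (3)·-0.500 - (2)·-1.600) / (6) = 1.283
Iteration 2:
  x = (-2 - (-1)·-1.600 - (1)·1.283) / (4) = -1.221
  y = (-5 - (-4)·-1.221 - (3)·1.283) / (10) = -1.373
  z = (3 - (3)·-1.221 - (2)·-1.373) / (6) = 1.568
Residual b − A·x = (-0.057, -0.858, 0.001)

0.001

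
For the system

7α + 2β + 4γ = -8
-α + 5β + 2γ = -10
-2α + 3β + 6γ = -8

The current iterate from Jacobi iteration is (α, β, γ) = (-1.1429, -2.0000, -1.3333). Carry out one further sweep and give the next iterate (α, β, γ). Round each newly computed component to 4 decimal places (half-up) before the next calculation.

(0.1905, -1.6953, -0.7143)

One sweep:
  α = (-8 - (2)·-2.0000 - (4)·-1.3333) / (7) = 0.1905
  β = (-10 - (-1)·-1.1429 - (2)·-1.3333) / (5) = -1.6953
  γ = (-8 - (-2)·-1.1429 - (3)·-2.0000) / (6) = -0.7143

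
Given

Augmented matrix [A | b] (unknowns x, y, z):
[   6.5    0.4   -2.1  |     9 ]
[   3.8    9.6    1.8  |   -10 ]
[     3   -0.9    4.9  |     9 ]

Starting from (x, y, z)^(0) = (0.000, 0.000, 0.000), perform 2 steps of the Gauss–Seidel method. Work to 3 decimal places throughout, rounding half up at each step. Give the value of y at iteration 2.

-1.848

Iteration 1:
  x = (9 - (0.4)·0.000 - (-2.1)·0.000) / (6.5) = 1.385
  y = (-10 - (3.8)·1.385 - (1.8)·0.000) / (9.6) = -1.590
  z = (9 - (3)·1.385 - (-0.9)·-1.590) / (4.9) = 0.697
Iteration 2:
  x = (9 - (0.4)·-1.590 - (-2.1)·0.697) / (6.5) = 1.708
  y = (-10 - (3.8)·1.708 - (1.8)·0.697) / (9.6) = -1.848
  z = (9 - (3)·1.708 - (-0.9)·-1.848) / (4.9) = 0.452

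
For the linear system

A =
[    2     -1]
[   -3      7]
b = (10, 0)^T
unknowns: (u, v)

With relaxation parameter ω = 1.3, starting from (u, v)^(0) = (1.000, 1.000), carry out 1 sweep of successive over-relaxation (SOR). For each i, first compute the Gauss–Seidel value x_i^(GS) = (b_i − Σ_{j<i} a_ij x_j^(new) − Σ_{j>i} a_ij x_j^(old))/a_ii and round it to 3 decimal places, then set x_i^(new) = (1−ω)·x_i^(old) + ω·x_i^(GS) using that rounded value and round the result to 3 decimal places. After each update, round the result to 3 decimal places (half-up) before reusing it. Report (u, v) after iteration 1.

Iteration 1:
  u: GS value = (10 - (-1)·1.000) / (2) = 5.500;  u ← (1−ω)·1.000 + ω·5.500 = 6.850
  v: GS value = (0 - (-3)·6.850) / (7) = 2.936;  v ← (1−ω)·1.000 + ω·2.936 = 3.517

(6.850, 3.517)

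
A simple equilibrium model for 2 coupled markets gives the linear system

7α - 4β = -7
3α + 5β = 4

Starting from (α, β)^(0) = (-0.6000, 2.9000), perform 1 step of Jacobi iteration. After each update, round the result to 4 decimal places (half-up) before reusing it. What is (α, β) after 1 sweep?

Iteration 1:
  α = (-7 - (-4)·2.9000) / (7) = 0.6571
  β = (4 - (3)·-0.6000) / (5) = 1.1600

(0.6571, 1.1600)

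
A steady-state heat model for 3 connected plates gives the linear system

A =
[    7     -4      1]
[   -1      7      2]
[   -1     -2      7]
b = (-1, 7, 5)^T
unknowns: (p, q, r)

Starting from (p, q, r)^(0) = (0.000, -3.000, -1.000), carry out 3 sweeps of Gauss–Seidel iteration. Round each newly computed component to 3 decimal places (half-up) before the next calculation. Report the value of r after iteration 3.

Iteration 1:
  p = (-1 - (-4)·-3.000 - (1)·-1.000) / (7) = -1.714
  q = (7 - (-1)·-1.714 - (2)·-1.000) / (7) = 1.041
  r = (5 - (-1)·-1.714 - (-2)·1.041) / (7) = 0.767
Iteration 2:
  p = (-1 - (-4)·1.041 - (1)·0.767) / (7) = 0.342
  q = (7 - (-1)·0.342 - (2)·0.767) / (7) = 0.830
  r = (5 - (-1)·0.342 - (-2)·0.830) / (7) = 1.000
Iteration 3:
  p = (-1 - (-4)·0.830 - (1)·1.000) / (7) = 0.189
  q = (7 - (-1)·0.189 - (2)·1.000) / (7) = 0.741
  r = (5 - (-1)·0.189 - (-2)·0.741) / (7) = 0.953

0.953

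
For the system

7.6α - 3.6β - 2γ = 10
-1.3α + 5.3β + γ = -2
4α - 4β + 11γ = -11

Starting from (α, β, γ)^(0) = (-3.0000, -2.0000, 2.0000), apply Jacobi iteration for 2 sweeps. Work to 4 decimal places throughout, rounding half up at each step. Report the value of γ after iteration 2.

-1.8674

Iteration 1:
  α = (10 - (-3.6)·-2.0000 - (-2)·2.0000) / (7.6) = 0.8947
  β = (-2 - (-1.3)·-3.0000 - (1)·2.0000) / (5.3) = -1.4906
  γ = (-11 - (4)·-3.0000 - (-4)·-2.0000) / (11) = -0.6364
Iteration 2:
  α = (10 - (-3.6)·-1.4906 - (-2)·-0.6364) / (7.6) = 0.4422
  β = (-2 - (-1.3)·0.8947 - (1)·-0.6364) / (5.3) = -0.0378
  γ = (-11 - (4)·0.8947 - (-4)·-1.4906) / (11) = -1.8674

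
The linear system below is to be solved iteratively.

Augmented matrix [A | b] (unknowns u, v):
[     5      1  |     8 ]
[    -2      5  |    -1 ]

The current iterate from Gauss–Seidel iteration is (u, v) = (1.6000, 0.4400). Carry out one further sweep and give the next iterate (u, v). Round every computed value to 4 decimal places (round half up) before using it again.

(1.5120, 0.4048)

One sweep:
  u = (8 - (1)·0.4400) / (5) = 1.5120
  v = (-1 - (-2)·1.5120) / (5) = 0.4048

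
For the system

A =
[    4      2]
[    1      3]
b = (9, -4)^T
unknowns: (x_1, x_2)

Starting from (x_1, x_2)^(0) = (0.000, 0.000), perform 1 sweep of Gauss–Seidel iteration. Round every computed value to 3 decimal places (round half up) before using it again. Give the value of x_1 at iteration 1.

Iteration 1:
  x_1 = (9 - (2)·0.000) / (4) = 2.250
  x_2 = (-4 - (1)·2.250) / (3) = -2.083

2.250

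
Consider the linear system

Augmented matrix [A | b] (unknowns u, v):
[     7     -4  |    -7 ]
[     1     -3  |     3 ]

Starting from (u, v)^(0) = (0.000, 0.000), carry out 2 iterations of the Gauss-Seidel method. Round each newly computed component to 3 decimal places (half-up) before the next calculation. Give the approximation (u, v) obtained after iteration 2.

Iteration 1:
  u = (-7 - (-4)·0.000) / (7) = -1.000
  v = (3 - (1)·-1.000) / (-3) = -1.333
Iteration 2:
  u = (-7 - (-4)·-1.333) / (7) = -1.762
  v = (3 - (1)·-1.762) / (-3) = -1.587

(-1.762, -1.587)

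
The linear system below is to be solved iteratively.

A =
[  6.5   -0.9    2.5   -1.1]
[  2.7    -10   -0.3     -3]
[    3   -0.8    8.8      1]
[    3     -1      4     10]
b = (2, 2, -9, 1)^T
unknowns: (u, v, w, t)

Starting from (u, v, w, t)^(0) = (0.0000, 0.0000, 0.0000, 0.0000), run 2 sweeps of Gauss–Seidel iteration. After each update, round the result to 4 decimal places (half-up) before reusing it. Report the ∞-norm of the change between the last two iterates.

0.4980

Iteration 1:
  u = (2 - (-0.9)·0.0000 - (2.5)·0.0000 - (-1.1)·0.0000) / (6.5) = 0.3077
  v = (2 - (2.7)·0.3077 - (-0.3)·0.0000 - (-3)·0.0000) / (-10) = -0.1169
  w = (-9 - (3)·0.3077 - (-0.8)·-0.1169 - (1)·0.0000) / (8.8) = -1.1383
  t = (1 - (3)·0.3077 - (-1)·-0.1169 - (4)·-1.1383) / (10) = 0.4513
Iteration 2:
  u = (2 - (-0.9)·-0.1169 - (2.5)·-1.1383 - (-1.1)·0.4513) / (6.5) = 0.8057
  v = (2 - (2.7)·0.8057 - (-0.3)·-1.1383 - (-3)·0.4513) / (-10) = -0.0837
  w = (-9 - (3)·0.8057 - (-0.8)·-0.0837 - (1)·0.4513) / (8.8) = -1.3563
  t = (1 - (3)·0.8057 - (-1)·-0.0837 - (4)·-1.3563) / (10) = 0.3924
Change: (0.4980, 0.0332, -0.2180, -0.0589) → max |·| = 0.4980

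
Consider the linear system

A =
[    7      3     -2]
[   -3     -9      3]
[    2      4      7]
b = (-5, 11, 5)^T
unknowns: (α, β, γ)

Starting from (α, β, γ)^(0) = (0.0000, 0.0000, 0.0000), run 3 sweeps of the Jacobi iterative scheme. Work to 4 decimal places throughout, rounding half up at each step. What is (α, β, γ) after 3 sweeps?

(0.0674, -0.6878, 1.1367)

Iteration 1:
  α = (-5 - (3)·0.0000 - (-2)·0.0000) / (7) = -0.7143
  β = (11 - (-3)·0.0000 - (3)·0.0000) / (-9) = -1.2222
  γ = (5 - (2)·0.0000 - (4)·0.0000) / (7) = 0.7143
Iteration 2:
  α = (-5 - (3)·-1.2222 - (-2)·0.7143) / (7) = 0.0136
  β = (11 - (-3)·-0.7143 - (3)·0.7143) / (-9) = -0.7460
  γ = (5 - (2)·-0.7143 - (4)·-1.2222) / (7) = 1.6168
Iteration 3:
  α = (-5 - (3)·-0.7460 - (-2)·1.6168) / (7) = 0.0674
  β = (11 - (-3)·0.0136 - (3)·1.6168) / (-9) = -0.6878
  γ = (5 - (2)·0.0136 - (4)·-0.7460) / (7) = 1.1367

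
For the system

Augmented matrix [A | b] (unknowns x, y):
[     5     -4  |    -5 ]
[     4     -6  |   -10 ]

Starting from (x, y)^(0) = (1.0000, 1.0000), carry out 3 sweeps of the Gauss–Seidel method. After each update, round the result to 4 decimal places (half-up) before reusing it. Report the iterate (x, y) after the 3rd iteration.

(0.4542, 1.9695)

Iteration 1:
  x = (-5 - (-4)·1.0000) / (5) = -0.2000
  y = (-10 - (4)·-0.2000) / (-6) = 1.5333
Iteration 2:
  x = (-5 - (-4)·1.5333) / (5) = 0.2266
  y = (-10 - (4)·0.2266) / (-6) = 1.8177
Iteration 3:
  x = (-5 - (-4)·1.8177) / (5) = 0.4542
  y = (-10 - (4)·0.4542) / (-6) = 1.9695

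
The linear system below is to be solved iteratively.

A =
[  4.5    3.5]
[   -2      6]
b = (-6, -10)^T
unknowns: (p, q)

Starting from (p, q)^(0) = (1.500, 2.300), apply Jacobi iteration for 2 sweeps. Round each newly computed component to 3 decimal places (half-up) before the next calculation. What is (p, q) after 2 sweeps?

Iteration 1:
  p = (-6 - (3.5)·2.300) / (4.5) = -3.122
  q = (-10 - (-2)·1.500) / (6) = -1.167
Iteration 2:
  p = (-6 - (3.5)·-1.167) / (4.5) = -0.426
  q = (-10 - (-2)·-3.122) / (6) = -2.707

(-0.426, -2.707)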